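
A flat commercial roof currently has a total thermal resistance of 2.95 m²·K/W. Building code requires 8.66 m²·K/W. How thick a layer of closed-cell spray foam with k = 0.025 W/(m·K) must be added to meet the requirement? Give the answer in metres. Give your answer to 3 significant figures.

0.143 m

ΔR = 8.66 − 2.95 = 5.71 m²·K/W
L = ΔR × k = 5.71 × 0.025 = 0.1428 m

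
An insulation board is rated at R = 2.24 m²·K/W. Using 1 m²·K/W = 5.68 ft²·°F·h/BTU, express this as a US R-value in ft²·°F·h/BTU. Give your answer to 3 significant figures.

R_US = 2.24 × 5.68 = 12.72

12.7 ft²·°F·h/BTU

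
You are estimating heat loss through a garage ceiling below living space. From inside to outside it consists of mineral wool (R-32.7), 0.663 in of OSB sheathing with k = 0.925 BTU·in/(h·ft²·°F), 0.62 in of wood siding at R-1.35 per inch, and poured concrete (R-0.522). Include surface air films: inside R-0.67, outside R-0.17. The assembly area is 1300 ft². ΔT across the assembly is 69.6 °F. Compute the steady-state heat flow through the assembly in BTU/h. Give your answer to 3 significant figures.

0.663/0.925 = 0.7168
0.62 × 1.35 = 0.837
R_total = 0.67 + 32.7 + 0.7168 + 0.837 + 0.522 + 0.17 = 35.62 ft²·°F·h/BTU
Q = A·ΔT/R = 1300 × 69.6 / 35.62 = 2540 BTU/h

2540 BTU/h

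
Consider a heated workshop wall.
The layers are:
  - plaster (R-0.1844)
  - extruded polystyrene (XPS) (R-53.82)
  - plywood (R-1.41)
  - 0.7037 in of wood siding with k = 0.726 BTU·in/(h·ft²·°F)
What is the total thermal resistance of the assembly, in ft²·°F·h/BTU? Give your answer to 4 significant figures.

0.7037/0.726 = 0.96928
R_total = 0.1844 + 53.82 + 1.41 + 0.96928 = 56.384 ft²·°F·h/BTU

56.38 ft²·°F·h/BTU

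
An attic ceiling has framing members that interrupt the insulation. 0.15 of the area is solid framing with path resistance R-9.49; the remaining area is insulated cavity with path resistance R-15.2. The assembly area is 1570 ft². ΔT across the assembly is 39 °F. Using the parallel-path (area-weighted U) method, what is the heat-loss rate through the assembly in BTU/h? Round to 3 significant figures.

4390 BTU/h

U_eff = 0.85/15.2 + 0.15/9.49 = 0.05592 + 0.01581 = 0.07173
R_eff = 1/U_eff = 13.94 ft²·°F·h/BTU
Q = 1570 × 39 / 13.94 = 4392 BTU/h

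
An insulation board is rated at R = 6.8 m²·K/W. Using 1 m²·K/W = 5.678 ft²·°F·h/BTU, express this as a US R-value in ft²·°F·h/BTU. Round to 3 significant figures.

38.6 ft²·°F·h/BTU

R_US = 6.8 × 5.678 = 38.61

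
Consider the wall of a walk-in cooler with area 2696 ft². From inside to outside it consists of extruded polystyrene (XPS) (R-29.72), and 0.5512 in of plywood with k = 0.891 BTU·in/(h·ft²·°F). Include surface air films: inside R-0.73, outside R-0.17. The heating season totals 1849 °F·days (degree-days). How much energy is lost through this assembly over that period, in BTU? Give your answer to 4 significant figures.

3830000 BTU

0.5512/0.891 = 0.61863
R_total = 0.73 + 29.72 + 0.61863 + 0.17 = 31.239 ft²·°F·h/BTU
E = A × HDD × 24 / R = 2696 × 1849 × 24 / 31.239 = 3829800 BTU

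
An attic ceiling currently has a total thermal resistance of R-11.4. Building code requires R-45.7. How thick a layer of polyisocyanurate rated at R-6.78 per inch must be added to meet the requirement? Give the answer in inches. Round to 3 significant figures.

ΔR = 45.7 − 11.4 = 34.3 ft²·°F·h/BTU
L = ΔR / (R/in) = 34.3/6.78 = 5.059 in

5.06 in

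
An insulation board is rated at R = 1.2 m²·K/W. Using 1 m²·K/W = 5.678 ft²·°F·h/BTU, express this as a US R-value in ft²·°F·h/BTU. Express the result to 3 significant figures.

R_US = 1.2 × 5.678 = 6.814

6.81 ft²·°F·h/BTU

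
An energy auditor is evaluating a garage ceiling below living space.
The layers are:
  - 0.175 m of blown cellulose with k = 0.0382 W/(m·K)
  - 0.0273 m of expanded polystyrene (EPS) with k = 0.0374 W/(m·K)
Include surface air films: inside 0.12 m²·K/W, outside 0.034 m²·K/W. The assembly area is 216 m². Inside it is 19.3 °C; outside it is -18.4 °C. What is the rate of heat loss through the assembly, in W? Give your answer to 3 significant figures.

0.175/0.0382 = 4.581
0.0273/0.0374 = 0.7299
R_total = 0.12 + 4.581 + 0.7299 + 0.034 = 5.465 m²·K/W
Q = A·ΔT/R = 216 × (19.3 − (-18.4)) / 5.465 = 1490 W

1490 W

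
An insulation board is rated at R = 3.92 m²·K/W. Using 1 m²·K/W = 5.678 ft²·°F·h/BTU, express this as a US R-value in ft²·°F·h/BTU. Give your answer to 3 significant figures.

R_US = 3.92 × 5.678 = 22.26

22.3 ft²·°F·h/BTU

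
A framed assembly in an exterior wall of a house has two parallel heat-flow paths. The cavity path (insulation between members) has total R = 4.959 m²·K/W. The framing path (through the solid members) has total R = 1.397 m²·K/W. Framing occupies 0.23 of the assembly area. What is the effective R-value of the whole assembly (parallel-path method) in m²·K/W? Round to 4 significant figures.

U_eff = 0.77/4.959 + 0.23/1.397 = 0.15527 + 0.16464 = 0.31991
R_eff = 1/U_eff = 3.1259 m²·K/W

3.126 m²·K/W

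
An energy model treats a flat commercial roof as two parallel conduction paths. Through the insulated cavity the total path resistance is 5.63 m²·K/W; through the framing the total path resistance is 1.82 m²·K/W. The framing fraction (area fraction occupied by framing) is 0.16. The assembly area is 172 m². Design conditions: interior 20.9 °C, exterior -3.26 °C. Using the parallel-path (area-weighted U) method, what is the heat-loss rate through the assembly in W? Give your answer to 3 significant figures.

985 W

U_eff = 0.84/5.63 + 0.16/1.82 = 0.1492 + 0.08791 = 0.2371
R_eff = 1/U_eff = 4.217 m²·K/W
Q = 172 × (20.9 − (-3.26)) / 4.217 = 985.3 W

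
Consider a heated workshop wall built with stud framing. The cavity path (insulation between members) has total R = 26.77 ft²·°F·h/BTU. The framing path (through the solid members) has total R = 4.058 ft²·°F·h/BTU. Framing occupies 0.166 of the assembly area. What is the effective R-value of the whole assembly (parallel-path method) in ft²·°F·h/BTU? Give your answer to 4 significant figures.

U_eff = 0.834/26.77 + 0.166/4.058 = 0.031154 + 0.040907 = 0.072061
R_eff = 1/U_eff = 13.877 ft²·°F·h/BTU

13.88 ft²·°F·h/BTU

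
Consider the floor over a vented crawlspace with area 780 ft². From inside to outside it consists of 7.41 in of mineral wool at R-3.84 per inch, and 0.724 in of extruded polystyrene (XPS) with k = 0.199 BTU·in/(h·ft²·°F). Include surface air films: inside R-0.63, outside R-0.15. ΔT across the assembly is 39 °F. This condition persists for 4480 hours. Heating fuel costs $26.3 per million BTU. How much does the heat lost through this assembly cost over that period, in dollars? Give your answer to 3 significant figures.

7.41 × 3.84 = 28.45
0.724/0.199 = 3.638
R_total = 0.63 + 28.45 + 3.638 + 0.15 = 32.87 ft²·°F·h/BTU
Q = 780 × 39 / 32.87 = 925.4 BTU/h
E = 925.4 × 4480 = 4146000 BTU
Cost = 4146000/10⁶ × 26.3 = $109

109 dollars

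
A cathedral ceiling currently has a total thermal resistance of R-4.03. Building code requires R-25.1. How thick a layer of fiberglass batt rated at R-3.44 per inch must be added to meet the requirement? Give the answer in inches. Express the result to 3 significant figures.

6.12 in

ΔR = 25.1 − 4.03 = 21.07 ft²·°F·h/BTU
L = ΔR / (R/in) = 21.07/3.44 = 6.125 in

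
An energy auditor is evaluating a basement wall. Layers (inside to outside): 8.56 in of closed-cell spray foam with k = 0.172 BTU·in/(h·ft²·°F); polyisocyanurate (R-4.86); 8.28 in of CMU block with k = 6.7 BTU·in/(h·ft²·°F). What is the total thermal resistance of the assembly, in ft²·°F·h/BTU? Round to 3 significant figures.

55.9 ft²·°F·h/BTU

8.56/0.172 = 49.77
8.28/6.7 = 1.236
R_total = 49.77 + 4.86 + 1.236 = 55.86 ft²·°F·h/BTU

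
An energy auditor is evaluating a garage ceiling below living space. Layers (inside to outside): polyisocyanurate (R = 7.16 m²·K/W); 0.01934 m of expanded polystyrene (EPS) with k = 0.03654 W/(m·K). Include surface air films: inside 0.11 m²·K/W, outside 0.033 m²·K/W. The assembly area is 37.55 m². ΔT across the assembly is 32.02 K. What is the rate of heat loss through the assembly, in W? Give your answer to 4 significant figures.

0.01934/0.03654 = 0.52928
R_total = 0.11 + 7.16 + 0.52928 + 0.033 = 7.8323 m²·K/W
Q = A·ΔT/R = 37.55 × 32.02 / 7.8323 = 153.51 W

153.5 W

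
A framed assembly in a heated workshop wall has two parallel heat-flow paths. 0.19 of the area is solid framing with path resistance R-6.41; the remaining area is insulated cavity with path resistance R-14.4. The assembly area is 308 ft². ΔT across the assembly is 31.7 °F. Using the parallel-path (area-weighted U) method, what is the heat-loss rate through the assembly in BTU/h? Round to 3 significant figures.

U_eff = 0.81/14.4 + 0.19/6.41 = 0.05625 + 0.02964 = 0.08589
R_eff = 1/U_eff = 11.64 ft²·°F·h/BTU
Q = 308 × 31.7 / 11.64 = 838.6 BTU/h

839 BTU/h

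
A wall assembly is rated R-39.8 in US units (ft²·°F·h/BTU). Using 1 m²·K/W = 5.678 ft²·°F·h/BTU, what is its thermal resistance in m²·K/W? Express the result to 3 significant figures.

R_SI = 39.8/5.678 = 7.01

7.01 m²·K/W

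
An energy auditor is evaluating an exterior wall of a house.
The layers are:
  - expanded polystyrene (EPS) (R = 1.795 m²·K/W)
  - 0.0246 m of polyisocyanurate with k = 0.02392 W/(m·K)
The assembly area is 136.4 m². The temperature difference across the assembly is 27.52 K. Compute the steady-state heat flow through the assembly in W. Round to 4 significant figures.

0.0246/0.02392 = 1.0284
R_total = 1.795 + 1.0284 = 2.8234 m²·K/W
Q = A·ΔT/R = 136.4 × 27.52 / 2.8234 = 1329.5 W

1329 W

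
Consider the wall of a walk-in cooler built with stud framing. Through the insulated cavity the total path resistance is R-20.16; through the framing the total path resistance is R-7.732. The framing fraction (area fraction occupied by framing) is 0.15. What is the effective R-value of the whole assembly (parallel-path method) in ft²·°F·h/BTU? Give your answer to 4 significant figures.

U_eff = 0.85/20.16 + 0.15/7.732 = 0.042163 + 0.0194 = 0.061563
R_eff = 1/U_eff = 16.244 ft²·°F·h/BTU

16.24 ft²·°F·h/BTU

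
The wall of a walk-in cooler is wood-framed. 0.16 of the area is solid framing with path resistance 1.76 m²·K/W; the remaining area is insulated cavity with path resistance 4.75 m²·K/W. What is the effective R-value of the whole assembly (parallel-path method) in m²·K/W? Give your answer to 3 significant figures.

U_eff = 0.84/4.75 + 0.16/1.76 = 0.1768 + 0.09091 = 0.2678
R_eff = 1/U_eff = 3.735 m²·K/W

3.73 m²·K/W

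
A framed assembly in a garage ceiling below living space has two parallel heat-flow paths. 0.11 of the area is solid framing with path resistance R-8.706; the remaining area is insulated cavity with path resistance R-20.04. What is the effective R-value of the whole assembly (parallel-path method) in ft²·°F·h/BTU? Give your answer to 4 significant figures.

17.53 ft²·°F·h/BTU

U_eff = 0.89/20.04 + 0.11/8.706 = 0.044411 + 0.012635 = 0.057046
R_eff = 1/U_eff = 17.53 ft²·°F·h/BTU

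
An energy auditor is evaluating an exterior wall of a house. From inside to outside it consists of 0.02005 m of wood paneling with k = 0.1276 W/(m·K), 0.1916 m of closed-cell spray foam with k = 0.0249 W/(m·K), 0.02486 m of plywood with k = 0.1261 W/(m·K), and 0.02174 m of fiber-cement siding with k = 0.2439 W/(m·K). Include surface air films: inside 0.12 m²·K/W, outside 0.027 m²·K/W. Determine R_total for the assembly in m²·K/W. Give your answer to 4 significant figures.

8.285 m²·K/W

0.02005/0.1276 = 0.15713
0.1916/0.0249 = 7.6948
0.02486/0.1261 = 0.19715
0.02174/0.2439 = 0.089135
R_total = 0.12 + 0.15713 + 7.6948 + 0.19715 + 0.089135 + 0.027 = 8.2852 m²·K/W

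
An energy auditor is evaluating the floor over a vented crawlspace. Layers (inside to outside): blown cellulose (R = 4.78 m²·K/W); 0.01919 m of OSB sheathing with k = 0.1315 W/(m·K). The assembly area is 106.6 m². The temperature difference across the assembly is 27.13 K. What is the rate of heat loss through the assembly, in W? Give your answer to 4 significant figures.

587.1 W

0.01919/0.1315 = 0.14593
R_total = 4.78 + 0.14593 = 4.9259 m²·K/W
Q = A·ΔT/R = 106.6 × 27.13 / 4.9259 = 587.11 W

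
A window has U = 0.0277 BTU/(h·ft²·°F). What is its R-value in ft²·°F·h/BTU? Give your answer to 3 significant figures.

R = 1/U = 1/0.0277 = 36.1

36.1 ft²·°F·h/BTU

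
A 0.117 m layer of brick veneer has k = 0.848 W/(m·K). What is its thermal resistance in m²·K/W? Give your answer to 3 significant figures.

R = L/k = 0.117/0.848 = 0.138 m²·K/W

0.138 m²·K/W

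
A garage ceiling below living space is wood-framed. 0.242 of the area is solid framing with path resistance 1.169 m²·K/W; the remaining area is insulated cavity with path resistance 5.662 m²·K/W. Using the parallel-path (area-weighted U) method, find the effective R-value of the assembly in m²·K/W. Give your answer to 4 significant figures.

2.934 m²·K/W

U_eff = 0.758/5.662 + 0.242/1.169 = 0.13387 + 0.20701 = 0.34089
R_eff = 1/U_eff = 2.9335 m²·K/W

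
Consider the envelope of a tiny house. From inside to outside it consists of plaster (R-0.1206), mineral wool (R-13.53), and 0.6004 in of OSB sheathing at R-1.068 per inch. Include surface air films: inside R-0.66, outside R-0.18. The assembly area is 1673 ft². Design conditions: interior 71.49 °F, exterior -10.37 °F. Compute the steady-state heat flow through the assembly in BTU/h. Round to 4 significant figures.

9051 BTU/h

0.6004 × 1.068 = 0.64123
R_total = 0.66 + 0.1206 + 13.53 + 0.64123 + 0.18 = 15.132 ft²·°F·h/BTU
Q = A·ΔT/R = 1673 × (71.49 − (-10.37)) / 15.132 = 9050.6 BTU/h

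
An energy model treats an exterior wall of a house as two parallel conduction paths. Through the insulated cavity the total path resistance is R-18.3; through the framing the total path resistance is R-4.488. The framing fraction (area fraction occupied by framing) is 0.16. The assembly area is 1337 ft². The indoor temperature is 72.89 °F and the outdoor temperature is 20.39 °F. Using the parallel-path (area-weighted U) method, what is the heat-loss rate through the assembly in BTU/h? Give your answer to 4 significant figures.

U_eff = 0.84/18.3 + 0.16/4.488 = 0.045902 + 0.035651 = 0.081552
R_eff = 1/U_eff = 12.262 ft²·°F·h/BTU
Q = 1337 × (72.89 − 20.39) / 12.262 = 5724.4 BTU/h

5724 BTU/h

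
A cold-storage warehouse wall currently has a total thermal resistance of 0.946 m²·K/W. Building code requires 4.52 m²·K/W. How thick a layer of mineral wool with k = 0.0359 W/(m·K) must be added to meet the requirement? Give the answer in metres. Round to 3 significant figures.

ΔR = 4.52 − 0.946 = 3.574 m²·K/W
L = ΔR × k = 3.574 × 0.0359 = 0.1283 m

0.128 m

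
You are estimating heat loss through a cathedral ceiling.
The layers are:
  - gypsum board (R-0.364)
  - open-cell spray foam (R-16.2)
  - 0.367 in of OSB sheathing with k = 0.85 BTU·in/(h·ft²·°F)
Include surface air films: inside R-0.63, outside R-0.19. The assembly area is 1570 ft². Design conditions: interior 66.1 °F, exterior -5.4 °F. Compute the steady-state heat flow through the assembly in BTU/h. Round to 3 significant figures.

0.367/0.85 = 0.4318
R_total = 0.63 + 0.364 + 16.2 + 0.4318 + 0.19 = 17.82 ft²·°F·h/BTU
Q = A·ΔT/R = 1570 × (66.1 − (-5.4)) / 17.82 = 6301 BTU/h

6300 BTU/h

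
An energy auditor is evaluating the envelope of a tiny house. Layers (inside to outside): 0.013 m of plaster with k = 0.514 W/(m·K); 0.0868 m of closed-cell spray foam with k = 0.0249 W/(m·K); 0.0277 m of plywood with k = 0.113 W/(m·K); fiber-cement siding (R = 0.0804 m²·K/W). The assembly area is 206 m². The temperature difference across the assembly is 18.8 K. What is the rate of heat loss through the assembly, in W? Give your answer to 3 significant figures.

0.013/0.514 = 0.02529
0.0868/0.0249 = 3.486
0.0277/0.113 = 0.2451
R_total = 0.02529 + 3.486 + 0.2451 + 0.0804 = 3.837 m²·K/W
Q = A·ΔT/R = 206 × 18.8 / 3.837 = 1009 W

1010 W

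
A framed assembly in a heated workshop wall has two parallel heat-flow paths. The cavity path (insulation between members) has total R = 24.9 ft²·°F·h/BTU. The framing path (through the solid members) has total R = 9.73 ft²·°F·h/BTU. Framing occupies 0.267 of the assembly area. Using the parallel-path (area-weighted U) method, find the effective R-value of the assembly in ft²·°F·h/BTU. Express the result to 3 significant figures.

17.6 ft²·°F·h/BTU

U_eff = 0.733/24.9 + 0.267/9.73 = 0.02944 + 0.02744 = 0.05688
R_eff = 1/U_eff = 17.58 ft²·°F·h/BTU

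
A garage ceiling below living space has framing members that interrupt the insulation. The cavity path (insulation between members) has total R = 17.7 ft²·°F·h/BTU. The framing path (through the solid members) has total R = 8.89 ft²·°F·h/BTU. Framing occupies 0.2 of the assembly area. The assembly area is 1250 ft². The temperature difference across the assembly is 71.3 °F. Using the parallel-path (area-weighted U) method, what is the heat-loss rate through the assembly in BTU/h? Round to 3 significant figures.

U_eff = 0.8/17.7 + 0.2/8.89 = 0.0452 + 0.0225 = 0.06769
R_eff = 1/U_eff = 14.77 ft²·°F·h/BTU
Q = 1250 × 71.3 / 14.77 = 6033 BTU/h

6030 BTU/h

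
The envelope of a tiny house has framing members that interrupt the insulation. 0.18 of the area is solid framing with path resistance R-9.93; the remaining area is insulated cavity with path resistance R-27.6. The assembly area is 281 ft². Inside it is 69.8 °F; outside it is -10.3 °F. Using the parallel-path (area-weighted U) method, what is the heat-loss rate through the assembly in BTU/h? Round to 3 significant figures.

1080 BTU/h

U_eff = 0.82/27.6 + 0.18/9.93 = 0.02971 + 0.01813 = 0.04784
R_eff = 1/U_eff = 20.9 ft²·°F·h/BTU
Q = 281 × (69.8 − (-10.3)) / 20.9 = 1077 BTU/h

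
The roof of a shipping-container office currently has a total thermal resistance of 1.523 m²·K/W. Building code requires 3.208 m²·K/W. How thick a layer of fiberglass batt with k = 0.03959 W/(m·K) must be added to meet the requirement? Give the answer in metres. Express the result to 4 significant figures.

ΔR = 3.208 − 1.523 = 1.685 m²·K/W
L = ΔR × k = 1.685 × 0.03959 = 0.066709 m

0.06671 m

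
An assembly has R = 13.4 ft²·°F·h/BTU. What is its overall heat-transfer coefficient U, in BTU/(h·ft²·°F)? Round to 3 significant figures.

0.0746 BTU/(h·ft²·°F)

U = 1/R = 1/13.4 = 0.07463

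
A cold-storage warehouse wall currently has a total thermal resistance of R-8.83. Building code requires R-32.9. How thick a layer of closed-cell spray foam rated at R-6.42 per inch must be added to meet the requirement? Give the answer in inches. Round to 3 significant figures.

3.75 in

ΔR = 32.9 − 8.83 = 24.07 ft²·°F·h/BTU
L = ΔR / (R/in) = 24.07/6.42 = 3.749 in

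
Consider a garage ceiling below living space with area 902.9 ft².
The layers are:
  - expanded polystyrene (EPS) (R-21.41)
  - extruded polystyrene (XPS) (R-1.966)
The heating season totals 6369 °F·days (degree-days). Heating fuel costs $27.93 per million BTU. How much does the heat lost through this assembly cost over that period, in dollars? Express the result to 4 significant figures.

164.9 dollars

R_total = 21.41 + 1.966 = 23.376 ft²·°F·h/BTU
E = A × HDD × 24 / R = 902.9 × 6369 × 24 / 23.376 = 5904100 BTU
Cost = 5904100/10⁶ × 27.93 = $164.9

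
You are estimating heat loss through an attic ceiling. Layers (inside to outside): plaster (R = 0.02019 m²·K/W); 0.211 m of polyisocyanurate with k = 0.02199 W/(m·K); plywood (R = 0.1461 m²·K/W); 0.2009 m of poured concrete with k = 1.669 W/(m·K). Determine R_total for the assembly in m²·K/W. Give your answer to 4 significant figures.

9.882 m²·K/W

0.211/0.02199 = 9.5953
0.2009/1.669 = 0.12037
R_total = 0.02019 + 9.5953 + 0.1461 + 0.12037 = 9.8819 m²·K/W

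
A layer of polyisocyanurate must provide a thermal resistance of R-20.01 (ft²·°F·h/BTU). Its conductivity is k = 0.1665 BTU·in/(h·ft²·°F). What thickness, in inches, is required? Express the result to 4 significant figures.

3.332 in

L = R × k = 20.01 × 0.1665 = 3.3317 in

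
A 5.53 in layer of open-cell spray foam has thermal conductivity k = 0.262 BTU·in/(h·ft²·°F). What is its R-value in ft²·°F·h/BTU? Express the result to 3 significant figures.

R = L/k = 5.53/0.262 = 21.11 ft²·°F·h/BTU

21.1 ft²·°F·h/BTU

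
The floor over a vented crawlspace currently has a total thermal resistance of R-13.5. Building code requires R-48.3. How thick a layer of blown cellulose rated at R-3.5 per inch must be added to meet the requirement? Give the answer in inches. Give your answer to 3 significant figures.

9.94 in

ΔR = 48.3 − 13.5 = 34.8 ft²·°F·h/BTU
L = ΔR / (R/in) = 34.8/3.5 = 9.943 in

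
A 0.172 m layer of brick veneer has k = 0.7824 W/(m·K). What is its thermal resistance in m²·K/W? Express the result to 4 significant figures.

R = L/k = 0.172/0.7824 = 0.21984 m²·K/W

0.2198 m²·K/W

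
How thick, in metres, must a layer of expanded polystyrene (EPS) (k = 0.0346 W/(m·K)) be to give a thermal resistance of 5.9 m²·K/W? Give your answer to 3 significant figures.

0.204 m

L = R·k = 5.9 × 0.0346 = 0.2041 m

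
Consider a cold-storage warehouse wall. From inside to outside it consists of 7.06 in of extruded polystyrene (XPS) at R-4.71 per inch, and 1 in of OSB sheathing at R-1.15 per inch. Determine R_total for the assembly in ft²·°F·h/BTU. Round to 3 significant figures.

7.06 × 4.71 = 33.25
1 × 1.15 = 1.15
R_total = 33.25 + 1.15 = 34.4 ft²·°F·h/BTU

34.4 ft²·°F·h/BTU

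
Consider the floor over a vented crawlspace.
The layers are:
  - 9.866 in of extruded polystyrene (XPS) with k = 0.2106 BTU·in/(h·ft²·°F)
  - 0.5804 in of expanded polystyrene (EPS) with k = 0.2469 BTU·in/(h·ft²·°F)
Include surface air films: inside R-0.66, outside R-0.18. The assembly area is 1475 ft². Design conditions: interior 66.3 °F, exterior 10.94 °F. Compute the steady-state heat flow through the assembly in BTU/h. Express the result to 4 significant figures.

1632 BTU/h

9.866/0.2106 = 46.847
0.5804/0.2469 = 2.3507
R_total = 0.66 + 46.847 + 2.3507 + 0.18 = 50.038 ft²·°F·h/BTU
Q = A·ΔT/R = 1475 × (66.3 − 10.94) / 50.038 = 1631.9 BTU/h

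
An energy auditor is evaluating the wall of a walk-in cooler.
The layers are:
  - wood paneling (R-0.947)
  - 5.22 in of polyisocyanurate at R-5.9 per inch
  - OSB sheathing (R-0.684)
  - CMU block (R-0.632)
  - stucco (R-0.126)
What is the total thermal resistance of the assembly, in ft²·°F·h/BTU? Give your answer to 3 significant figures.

5.22 × 5.9 = 30.8
R_total = 0.947 + 30.8 + 0.684 + 0.632 + 0.126 = 33.19 ft²·°F·h/BTU

33.2 ft²·°F·h/BTU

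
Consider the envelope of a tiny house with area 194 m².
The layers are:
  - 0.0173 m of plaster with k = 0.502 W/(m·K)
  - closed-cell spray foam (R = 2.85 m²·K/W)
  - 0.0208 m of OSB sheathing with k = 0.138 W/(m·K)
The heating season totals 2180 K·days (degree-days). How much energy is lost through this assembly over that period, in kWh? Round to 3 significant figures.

0.0173/0.502 = 0.03446
0.0208/0.138 = 0.1507
R_total = 0.03446 + 2.85 + 0.1507 = 3.035 m²·K/W
E = A × HDD × 24 / R / 1000 = 194 × 2180 × 24 / 3.035 / 1000 = 3344 kWh

3340 kWh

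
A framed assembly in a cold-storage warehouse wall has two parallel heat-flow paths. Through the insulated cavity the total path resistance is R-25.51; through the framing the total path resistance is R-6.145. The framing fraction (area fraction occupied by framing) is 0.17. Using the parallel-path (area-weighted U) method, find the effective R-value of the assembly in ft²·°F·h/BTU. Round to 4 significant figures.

16.61 ft²·°F·h/BTU

U_eff = 0.83/25.51 + 0.17/6.145 = 0.032536 + 0.027665 = 0.060201
R_eff = 1/U_eff = 16.611 ft²·°F·h/BTU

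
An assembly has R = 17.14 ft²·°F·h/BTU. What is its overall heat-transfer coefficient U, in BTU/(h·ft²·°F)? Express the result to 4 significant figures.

U = 1/R = 1/17.14 = 0.058343

0.05834 BTU/(h·ft²·°F)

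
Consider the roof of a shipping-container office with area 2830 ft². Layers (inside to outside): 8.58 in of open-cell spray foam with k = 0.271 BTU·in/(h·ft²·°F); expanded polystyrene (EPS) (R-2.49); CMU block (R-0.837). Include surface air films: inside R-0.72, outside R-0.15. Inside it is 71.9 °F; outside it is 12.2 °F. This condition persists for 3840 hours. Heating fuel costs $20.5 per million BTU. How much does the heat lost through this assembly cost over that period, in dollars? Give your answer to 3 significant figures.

371 dollars

8.58/0.271 = 31.66
R_total = 0.72 + 31.66 + 2.49 + 0.837 + 0.15 = 35.86 ft²·°F·h/BTU
Q = 2830 × (71.9 − 12.2) / 35.86 = 4712 BTU/h
E = 4712 × 3840 = 18090000 BTU
Cost = 18090000/10⁶ × 20.5 = $370.9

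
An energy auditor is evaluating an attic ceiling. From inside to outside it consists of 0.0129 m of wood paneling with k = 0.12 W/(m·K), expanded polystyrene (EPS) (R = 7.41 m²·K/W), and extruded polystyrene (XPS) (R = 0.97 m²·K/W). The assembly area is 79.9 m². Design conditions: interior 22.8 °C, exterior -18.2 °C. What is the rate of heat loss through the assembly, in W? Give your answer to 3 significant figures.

0.0129/0.12 = 0.1075
R_total = 0.1075 + 7.41 + 0.97 = 8.488 m²·K/W
Q = A·ΔT/R = 79.9 × (22.8 − (-18.2)) / 8.488 = 386 W

386 W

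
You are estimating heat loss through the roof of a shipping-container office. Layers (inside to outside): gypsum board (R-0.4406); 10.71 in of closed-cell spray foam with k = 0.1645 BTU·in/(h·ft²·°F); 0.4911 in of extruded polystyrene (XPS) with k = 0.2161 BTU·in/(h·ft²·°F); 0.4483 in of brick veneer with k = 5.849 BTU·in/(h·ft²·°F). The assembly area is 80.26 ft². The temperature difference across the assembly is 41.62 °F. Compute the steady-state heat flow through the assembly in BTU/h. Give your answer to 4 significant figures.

10.71/0.1645 = 65.106
0.4911/0.2161 = 2.2726
0.4483/5.849 = 0.076646
R_total = 0.4406 + 65.106 + 2.2726 + 0.076646 = 67.896 ft²·°F·h/BTU
Q = A·ΔT/R = 80.26 × 41.62 / 67.896 = 49.199 BTU/h

49.20 BTU/h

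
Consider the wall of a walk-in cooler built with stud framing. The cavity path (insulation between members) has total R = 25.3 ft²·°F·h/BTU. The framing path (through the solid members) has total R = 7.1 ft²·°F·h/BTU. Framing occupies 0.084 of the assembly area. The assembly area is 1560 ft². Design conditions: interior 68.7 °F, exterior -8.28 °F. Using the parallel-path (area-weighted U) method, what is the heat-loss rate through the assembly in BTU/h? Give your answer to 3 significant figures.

5770 BTU/h

U_eff = 0.916/25.3 + 0.084/7.1 = 0.03621 + 0.01183 = 0.04804
R_eff = 1/U_eff = 20.82 ft²·°F·h/BTU
Q = 1560 × (68.7 − (-8.28)) / 20.82 = 5769 BTU/h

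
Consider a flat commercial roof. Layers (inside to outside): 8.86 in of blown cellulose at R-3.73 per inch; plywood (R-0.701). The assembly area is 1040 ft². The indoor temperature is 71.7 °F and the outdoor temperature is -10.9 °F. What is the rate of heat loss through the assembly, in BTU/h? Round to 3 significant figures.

8.86 × 3.73 = 33.05
R_total = 33.05 + 0.701 = 33.75 ft²·°F·h/BTU
Q = A·ΔT/R = 1040 × (71.7 − (-10.9)) / 33.75 = 2545 BTU/h

2550 BTU/h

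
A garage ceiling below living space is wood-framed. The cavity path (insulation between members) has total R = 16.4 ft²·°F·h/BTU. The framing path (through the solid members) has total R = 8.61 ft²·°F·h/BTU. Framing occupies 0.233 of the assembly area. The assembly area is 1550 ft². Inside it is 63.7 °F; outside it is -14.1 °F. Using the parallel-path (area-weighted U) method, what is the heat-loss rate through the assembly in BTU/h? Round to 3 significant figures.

8900 BTU/h

U_eff = 0.767/16.4 + 0.233/8.61 = 0.04677 + 0.02706 = 0.07383
R_eff = 1/U_eff = 13.54 ft²·°F·h/BTU
Q = 1550 × (63.7 − (-14.1)) / 13.54 = 8903 BTU/h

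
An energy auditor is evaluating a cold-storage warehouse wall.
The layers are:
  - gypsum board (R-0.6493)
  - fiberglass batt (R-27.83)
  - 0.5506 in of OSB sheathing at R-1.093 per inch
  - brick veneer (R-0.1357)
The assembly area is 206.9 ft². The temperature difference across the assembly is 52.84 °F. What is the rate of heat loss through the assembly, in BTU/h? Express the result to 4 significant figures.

0.5506 × 1.093 = 0.60181
R_total = 0.6493 + 27.83 + 0.60181 + 0.1357 = 29.217 ft²·°F·h/BTU
Q = A·ΔT/R = 206.9 × 52.84 / 29.217 = 374.19 BTU/h

374.2 BTU/h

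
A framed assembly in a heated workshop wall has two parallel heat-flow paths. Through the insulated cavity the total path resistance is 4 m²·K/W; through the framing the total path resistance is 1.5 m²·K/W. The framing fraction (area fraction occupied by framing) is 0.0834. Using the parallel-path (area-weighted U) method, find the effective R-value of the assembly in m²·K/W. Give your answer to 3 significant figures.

3.51 m²·K/W

U_eff = 0.9166/4 + 0.0834/1.5 = 0.2291 + 0.0556 = 0.2848
R_eff = 1/U_eff = 3.512 m²·K/W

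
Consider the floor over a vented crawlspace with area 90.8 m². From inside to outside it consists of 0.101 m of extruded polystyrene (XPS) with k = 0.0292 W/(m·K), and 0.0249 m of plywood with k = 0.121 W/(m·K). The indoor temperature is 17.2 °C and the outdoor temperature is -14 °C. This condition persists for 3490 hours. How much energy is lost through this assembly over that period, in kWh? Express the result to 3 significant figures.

2700 kWh

0.101/0.0292 = 3.459
0.0249/0.121 = 0.2058
R_total = 3.459 + 0.2058 = 3.665 m²·K/W
Q = 90.8 × (17.2 − (-14)) / 3.665 = 773 W
E = 773 W × 3490 h / 1000 = 2698 kWh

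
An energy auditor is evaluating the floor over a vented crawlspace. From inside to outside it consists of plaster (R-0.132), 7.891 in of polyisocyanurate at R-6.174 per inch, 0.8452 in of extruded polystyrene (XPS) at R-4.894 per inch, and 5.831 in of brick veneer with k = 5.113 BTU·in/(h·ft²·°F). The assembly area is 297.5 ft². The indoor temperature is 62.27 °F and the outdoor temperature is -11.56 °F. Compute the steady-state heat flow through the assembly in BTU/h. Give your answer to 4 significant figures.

405.8 BTU/h

7.891 × 6.174 = 48.719
0.8452 × 4.894 = 4.1364
5.831/5.113 = 1.1404
R_total = 0.132 + 48.719 + 4.1364 + 1.1404 = 54.128 ft²·°F·h/BTU
Q = A·ΔT/R = 297.5 × (62.27 − (-11.56)) / 54.128 = 405.79 BTU/h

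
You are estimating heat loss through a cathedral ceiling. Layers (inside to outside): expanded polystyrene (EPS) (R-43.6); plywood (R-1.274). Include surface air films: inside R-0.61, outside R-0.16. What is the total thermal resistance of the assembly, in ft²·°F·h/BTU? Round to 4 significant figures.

R_total = 0.61 + 43.6 + 1.274 + 0.16 = 45.644 ft²·°F·h/BTU

45.64 ft²·°F·h/BTU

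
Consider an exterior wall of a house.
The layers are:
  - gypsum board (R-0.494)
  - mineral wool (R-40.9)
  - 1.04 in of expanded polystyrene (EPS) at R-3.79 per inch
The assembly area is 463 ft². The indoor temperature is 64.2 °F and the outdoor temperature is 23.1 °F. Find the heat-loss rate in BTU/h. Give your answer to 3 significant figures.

1.04 × 3.79 = 3.942
R_total = 0.494 + 40.9 + 3.942 = 45.34 ft²·°F·h/BTU
Q = A·ΔT/R = 463 × (64.2 − 23.1) / 45.34 = 419.7 BTU/h

420 BTU/h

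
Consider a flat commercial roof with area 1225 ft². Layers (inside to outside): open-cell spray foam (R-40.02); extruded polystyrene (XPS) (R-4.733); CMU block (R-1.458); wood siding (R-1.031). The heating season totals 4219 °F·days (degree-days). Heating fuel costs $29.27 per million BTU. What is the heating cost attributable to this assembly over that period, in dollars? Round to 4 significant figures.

R_total = 40.02 + 4.733 + 1.458 + 1.031 = 47.242 ft²·°F·h/BTU
E = A × HDD × 24 / R = 1225 × 4219 × 24 / 47.242 = 2625600 BTU
Cost = 2625600/10⁶ × 29.27 = $76.851

76.85 dollars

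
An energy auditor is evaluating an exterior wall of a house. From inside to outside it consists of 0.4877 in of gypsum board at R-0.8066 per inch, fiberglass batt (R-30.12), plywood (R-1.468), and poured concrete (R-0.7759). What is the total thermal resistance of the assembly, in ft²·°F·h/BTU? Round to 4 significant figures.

32.76 ft²·°F·h/BTU

0.4877 × 0.8066 = 0.39338
R_total = 0.39338 + 30.12 + 1.468 + 0.7759 = 32.757 ft²·°F·h/BTU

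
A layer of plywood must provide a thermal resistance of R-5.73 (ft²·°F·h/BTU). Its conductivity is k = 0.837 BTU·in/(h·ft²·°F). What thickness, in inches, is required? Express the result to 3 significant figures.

L = R × k = 5.73 × 0.837 = 4.796 in

4.80 in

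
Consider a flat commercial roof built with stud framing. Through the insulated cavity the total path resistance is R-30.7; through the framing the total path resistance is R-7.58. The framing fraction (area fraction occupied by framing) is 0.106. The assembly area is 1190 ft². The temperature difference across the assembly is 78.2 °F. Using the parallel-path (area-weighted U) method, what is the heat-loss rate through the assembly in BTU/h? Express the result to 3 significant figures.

U_eff = 0.894/30.7 + 0.106/7.58 = 0.02912 + 0.01398 = 0.0431
R_eff = 1/U_eff = 23.2 ft²·°F·h/BTU
Q = 1190 × 78.2 / 23.2 = 4011 BTU/h

4010 BTU/h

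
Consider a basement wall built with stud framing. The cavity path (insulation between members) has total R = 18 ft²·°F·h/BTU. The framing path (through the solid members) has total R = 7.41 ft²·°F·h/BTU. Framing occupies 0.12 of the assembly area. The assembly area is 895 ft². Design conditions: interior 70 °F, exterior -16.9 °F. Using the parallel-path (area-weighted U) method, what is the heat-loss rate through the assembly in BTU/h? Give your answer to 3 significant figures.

5060 BTU/h

U_eff = 0.88/18 + 0.12/7.41 = 0.04889 + 0.01619 = 0.06508
R_eff = 1/U_eff = 15.36 ft²·°F·h/BTU
Q = 895 × (70 − (-16.9)) / 15.36 = 5062 BTU/h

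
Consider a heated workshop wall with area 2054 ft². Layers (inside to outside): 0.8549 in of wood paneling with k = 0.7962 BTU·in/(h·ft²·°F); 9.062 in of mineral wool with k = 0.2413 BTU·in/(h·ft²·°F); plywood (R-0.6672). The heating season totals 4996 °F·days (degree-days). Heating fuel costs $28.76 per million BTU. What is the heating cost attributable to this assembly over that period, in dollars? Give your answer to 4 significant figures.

0.8549/0.7962 = 1.0737
9.062/0.2413 = 37.555
R_total = 1.0737 + 37.555 + 0.6672 = 39.296 ft²·°F·h/BTU
E = A × HDD × 24 / R = 2054 × 4996 × 24 / 39.296 = 6267400 BTU
Cost = 6267400/10⁶ × 28.76 = $180.25

180.3 dollars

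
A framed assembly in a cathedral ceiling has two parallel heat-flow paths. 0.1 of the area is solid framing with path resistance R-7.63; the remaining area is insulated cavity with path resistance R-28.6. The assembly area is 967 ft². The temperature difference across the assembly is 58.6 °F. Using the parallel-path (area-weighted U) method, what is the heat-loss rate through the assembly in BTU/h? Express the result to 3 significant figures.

2530 BTU/h

U_eff = 0.9/28.6 + 0.1/7.63 = 0.03147 + 0.01311 = 0.04457
R_eff = 1/U_eff = 22.43 ft²·°F·h/BTU
Q = 967 × 58.6 / 22.43 = 2526 BTU/h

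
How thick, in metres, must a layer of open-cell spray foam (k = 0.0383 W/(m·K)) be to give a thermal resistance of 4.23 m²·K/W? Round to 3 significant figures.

L = R·k = 4.23 × 0.0383 = 0.162 m

0.162 m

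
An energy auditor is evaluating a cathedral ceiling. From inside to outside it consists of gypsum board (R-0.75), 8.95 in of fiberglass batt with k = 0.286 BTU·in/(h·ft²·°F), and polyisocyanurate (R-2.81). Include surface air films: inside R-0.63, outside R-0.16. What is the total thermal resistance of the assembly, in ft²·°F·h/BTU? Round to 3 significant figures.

35.6 ft²·°F·h/BTU

8.95/0.286 = 31.29
R_total = 0.63 + 0.75 + 31.29 + 2.81 + 0.16 = 35.64 ft²·°F·h/BTU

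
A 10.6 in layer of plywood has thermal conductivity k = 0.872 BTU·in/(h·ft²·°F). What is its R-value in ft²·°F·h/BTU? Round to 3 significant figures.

R = L/k = 10.6/0.872 = 12.16 ft²·°F·h/BTU

12.2 ft²·°F·h/BTU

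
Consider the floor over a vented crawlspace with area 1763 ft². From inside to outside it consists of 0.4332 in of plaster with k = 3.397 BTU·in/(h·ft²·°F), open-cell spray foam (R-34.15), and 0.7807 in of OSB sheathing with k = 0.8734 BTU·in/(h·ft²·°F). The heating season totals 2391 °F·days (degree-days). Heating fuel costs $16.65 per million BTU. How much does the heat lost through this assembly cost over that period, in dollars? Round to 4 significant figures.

0.4332/3.397 = 0.12752
0.7807/0.8734 = 0.89386
R_total = 0.12752 + 34.15 + 0.89386 = 35.171 ft²·°F·h/BTU
E = A × HDD × 24 / R = 1763 × 2391 × 24 / 35.171 = 2876400 BTU
Cost = 2876400/10⁶ × 16.65 = $47.893

47.89 dollars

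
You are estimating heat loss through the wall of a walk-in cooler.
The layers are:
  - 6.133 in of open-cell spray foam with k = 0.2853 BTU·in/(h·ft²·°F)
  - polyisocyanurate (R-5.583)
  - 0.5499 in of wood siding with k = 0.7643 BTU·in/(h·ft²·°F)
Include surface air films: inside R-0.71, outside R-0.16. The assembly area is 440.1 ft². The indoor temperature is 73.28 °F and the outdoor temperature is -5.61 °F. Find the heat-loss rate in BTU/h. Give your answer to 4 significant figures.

1211 BTU/h

6.133/0.2853 = 21.497
0.5499/0.7643 = 0.71948
R_total = 0.71 + 21.497 + 5.583 + 0.71948 + 0.16 = 28.669 ft²·°F·h/BTU
Q = A·ΔT/R = 440.1 × (73.28 − (-5.61)) / 28.669 = 1211 BTU/h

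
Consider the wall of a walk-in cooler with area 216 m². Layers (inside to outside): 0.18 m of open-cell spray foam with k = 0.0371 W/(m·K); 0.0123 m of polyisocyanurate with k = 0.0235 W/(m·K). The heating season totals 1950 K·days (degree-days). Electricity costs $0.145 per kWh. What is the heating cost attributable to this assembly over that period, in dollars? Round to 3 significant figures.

0.18/0.0371 = 4.852
0.0123/0.0235 = 0.5234
R_total = 4.852 + 0.5234 = 5.375 m²·K/W
E = A × HDD × 24 / R / 1000 = 216 × 1950 × 24 / 5.375 / 1000 = 1881 kWh
Cost = 1881 × 0.145 = $272.7

273 dollars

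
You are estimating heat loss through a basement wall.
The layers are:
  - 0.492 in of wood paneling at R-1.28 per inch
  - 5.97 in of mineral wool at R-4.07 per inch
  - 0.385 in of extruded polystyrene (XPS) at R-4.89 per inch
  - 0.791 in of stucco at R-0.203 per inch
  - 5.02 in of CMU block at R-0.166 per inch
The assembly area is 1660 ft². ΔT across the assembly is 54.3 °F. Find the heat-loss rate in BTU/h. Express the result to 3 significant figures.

0.492 × 1.28 = 0.6298
5.97 × 4.07 = 24.3
0.385 × 4.89 = 1.883
0.791 × 0.203 = 0.1606
5.02 × 0.166 = 0.8333
R_total = 0.6298 + 24.3 + 1.883 + 0.1606 + 0.8333 = 27.8 ft²·°F·h/BTU
Q = A·ΔT/R = 1660 × 54.3 / 27.8 = 3242 BTU/h

3240 BTU/h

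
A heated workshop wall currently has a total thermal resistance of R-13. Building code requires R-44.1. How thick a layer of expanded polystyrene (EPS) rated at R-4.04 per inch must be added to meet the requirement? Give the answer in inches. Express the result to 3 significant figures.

7.70 in

ΔR = 44.1 − 13 = 31.1 ft²·°F·h/BTU
L = ΔR / (R/in) = 31.1/4.04 = 7.698 in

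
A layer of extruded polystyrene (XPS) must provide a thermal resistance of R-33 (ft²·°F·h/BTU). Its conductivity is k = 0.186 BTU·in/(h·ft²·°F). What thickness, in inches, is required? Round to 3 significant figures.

L = R × k = 33 × 0.186 = 6.138 in

6.14 in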